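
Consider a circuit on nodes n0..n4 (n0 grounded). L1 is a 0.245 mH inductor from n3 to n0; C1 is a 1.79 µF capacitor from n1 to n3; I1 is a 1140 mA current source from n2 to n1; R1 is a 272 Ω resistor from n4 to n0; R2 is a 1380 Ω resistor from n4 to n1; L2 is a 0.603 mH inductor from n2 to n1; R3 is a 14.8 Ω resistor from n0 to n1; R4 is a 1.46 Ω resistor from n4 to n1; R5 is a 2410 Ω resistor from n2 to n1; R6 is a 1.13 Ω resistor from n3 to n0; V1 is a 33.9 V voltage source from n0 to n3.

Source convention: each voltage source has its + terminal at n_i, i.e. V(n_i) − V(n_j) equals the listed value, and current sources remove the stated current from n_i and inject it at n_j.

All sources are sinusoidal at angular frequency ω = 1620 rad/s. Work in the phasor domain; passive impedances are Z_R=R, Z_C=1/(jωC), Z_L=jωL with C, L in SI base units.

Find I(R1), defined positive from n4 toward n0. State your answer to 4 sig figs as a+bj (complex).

-0.0002051-0.005039j A

MNA unknowns: 4 node voltages V₁..V_4 plus 1 source current (V1)
L1: Y=0.000-2.520j on G[3,0]
C1: Y=0.000+0.002900j on G[1,3]
I1: z[2]−=1.14, z[1]+=1.14
R1: Y=0.003676+0.000j on G[4,0]
R2: Y=0.0007246+0.000j on G[4,1]
L2: Y=0.000-1.024j on G[2,1]
R3: Y=0.06757+0.000j on G[0,1]
R4: Y=0.6849+0.000j on G[4,1]
R5: Y=0.0004149+0.000j on G[2,1]
R6: Y=0.8850+0.000j on G[3,0]
V1: row V0−V3=33.9, i_V1 at 0,3
solve → V1=-0.05610-1.378j, V2=-0.05655-2.492j, V3=-33.90+0.000j, V4=-0.05580-1.371j
aux → i_V1=-30.00+85.31j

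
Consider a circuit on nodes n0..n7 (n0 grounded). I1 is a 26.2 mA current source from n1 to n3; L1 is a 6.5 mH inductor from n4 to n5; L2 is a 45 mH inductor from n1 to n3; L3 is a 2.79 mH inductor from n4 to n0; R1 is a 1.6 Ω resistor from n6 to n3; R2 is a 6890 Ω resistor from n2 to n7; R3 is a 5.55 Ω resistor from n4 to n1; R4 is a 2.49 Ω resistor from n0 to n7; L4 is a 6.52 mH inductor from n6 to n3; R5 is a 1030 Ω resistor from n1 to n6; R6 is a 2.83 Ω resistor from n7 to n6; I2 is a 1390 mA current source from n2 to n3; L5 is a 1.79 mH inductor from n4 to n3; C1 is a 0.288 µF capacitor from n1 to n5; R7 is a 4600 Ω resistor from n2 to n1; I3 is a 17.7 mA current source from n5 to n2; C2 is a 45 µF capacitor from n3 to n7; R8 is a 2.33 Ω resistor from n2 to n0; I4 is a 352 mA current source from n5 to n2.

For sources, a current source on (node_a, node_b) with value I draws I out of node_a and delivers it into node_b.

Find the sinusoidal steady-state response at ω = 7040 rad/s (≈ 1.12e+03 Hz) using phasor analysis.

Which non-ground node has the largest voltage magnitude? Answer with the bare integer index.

Apply KCL at each of the 7 non-ground nodes and solve the resulting linear system.
Node n1: branches {I1, L2, R3, R5, C1, R7} → V_1 = 3.330-4.170j
Node n2: branches {R2, I2, R7, I3, R8, I4} → V_2 = -2.373-0.001972j
Node n3: branches {I1, L2, R1, L4, I2, L5, C2} → V_3 = 5.270-1.922j
Node n4: branches {L1, L3, R3, L5} → V_4 = 3.228-4.157j
Node n5: branches {L1, C1, I3, I4} → V_5 = 3.217-22.80j
Node n6: branches {R1, L4, R5, R6} → V_6 = 4.453-1.100j
Node n7: branches {R2, R4, R6, C2} → V_7 = 3.062+0.4113j

5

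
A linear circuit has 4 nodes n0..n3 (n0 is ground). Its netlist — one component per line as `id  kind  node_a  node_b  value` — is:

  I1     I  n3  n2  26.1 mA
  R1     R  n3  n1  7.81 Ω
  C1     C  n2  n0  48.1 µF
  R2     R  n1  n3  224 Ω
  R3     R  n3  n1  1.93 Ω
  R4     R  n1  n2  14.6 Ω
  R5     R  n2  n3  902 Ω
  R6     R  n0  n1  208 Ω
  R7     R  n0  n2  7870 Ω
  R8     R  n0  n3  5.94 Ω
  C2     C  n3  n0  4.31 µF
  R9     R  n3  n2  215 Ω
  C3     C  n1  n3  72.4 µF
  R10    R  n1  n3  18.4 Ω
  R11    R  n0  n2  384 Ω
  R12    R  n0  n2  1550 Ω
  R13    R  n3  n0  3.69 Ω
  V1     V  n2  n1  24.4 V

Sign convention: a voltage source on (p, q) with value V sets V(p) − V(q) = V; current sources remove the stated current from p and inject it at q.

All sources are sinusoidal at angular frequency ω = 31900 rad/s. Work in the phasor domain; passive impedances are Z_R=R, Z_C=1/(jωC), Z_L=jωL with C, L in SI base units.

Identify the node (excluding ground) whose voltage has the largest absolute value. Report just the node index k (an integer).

MNA unknowns: 3 node voltages V₁..V_3 plus 1 source current (V1)
I1: z[3]−=0.0261, z[2]+=0.0261
R1: Y=0.1280+0.000j on G[3,1]
C1: Y=0.000+1.534j on G[2,0]
R2: Y=0.004464+0.000j on G[1,3]
R3: Y=0.5181+0.000j on G[3,1]
R4: Y=0.06849+0.000j on G[1,2]
R5: Y=0.001109+0.000j on G[2,3]
R6: Y=0.004808+0.000j on G[0,1]
R7: Y=0.0001271+0.000j on G[0,2]
R8: Y=0.1684+0.000j on G[0,3]
C2: Y=0.000+0.1375j on G[3,0]
R9: Y=0.004651+0.000j on G[3,2]
C3: Y=0.000+2.310j on G[1,3]
R10: Y=0.05435+0.000j on G[1,3]
R11: Y=0.002604+0.000j on G[0,2]
R12: Y=0.0006452+0.000j on G[0,2]
R13: Y=0.2710+0.000j on G[3,0]
V1: row V2−V1=24.4, i_V1 at 2,1
solve → V1=-20.86-4.572j, V2=3.544-4.572j, V3=-17.86-6.700j
aux → i_V1=-8.796-5.434j

1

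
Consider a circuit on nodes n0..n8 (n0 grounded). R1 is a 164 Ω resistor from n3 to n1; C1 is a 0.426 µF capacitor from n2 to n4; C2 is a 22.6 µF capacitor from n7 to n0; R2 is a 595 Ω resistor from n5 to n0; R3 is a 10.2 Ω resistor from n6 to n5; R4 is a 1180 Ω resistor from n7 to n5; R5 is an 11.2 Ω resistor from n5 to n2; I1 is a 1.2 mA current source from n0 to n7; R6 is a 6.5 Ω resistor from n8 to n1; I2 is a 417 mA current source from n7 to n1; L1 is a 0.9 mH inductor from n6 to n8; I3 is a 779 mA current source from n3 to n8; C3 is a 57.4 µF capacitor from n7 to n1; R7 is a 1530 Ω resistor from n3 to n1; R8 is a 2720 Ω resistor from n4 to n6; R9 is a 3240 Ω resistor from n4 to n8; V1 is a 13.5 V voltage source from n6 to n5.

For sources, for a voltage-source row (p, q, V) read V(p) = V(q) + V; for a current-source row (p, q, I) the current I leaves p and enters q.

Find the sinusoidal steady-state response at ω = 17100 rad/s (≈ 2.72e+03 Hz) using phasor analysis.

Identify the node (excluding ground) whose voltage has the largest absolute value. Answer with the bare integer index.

3

MNA unknowns: 8 node voltages V₁..V_8 plus 1 source current (V1)
R1: Y=0.006098+0.000j on G[3,1]
C1: Y=0.000+0.007285j on G[2,4]
C2: Y=0.000+0.3865j on G[7,0]
R2: Y=0.001681+0.000j on G[5,0]
R3: Y=0.09804+0.000j on G[6,5]
R4: Y=0.0008475+0.000j on G[7,5]
R5: Y=0.08929+0.000j on G[5,2]
I1: z[0]−=0.0012, z[7]+=0.0012
R6: Y=0.1538+0.000j on G[8,1]
I2: z[7]−=0.417, z[1]+=0.417
L1: Y=0.000-0.06498j on G[6,8]
I3: z[3]−=0.779, z[8]+=0.779
C3: Y=0.000+0.9815j on G[7,1]
R7: Y=0.0006536+0.000j on G[3,1]
R8: Y=0.0003676+0.000j on G[4,6]
R9: Y=0.0003086+0.000j on G[4,8]
V1: row V6−V5=13.5, i_V1 at 6,5
solve → V1=0.0006424-0.4855j, V2=-8.206-0.08970j, V3=-115.4-0.4855j, V4=-8.108-1.325j, V5=-8.307-0.09766j, V6=5.193-0.09766j, V7=0.0004247-0.03923j, V8=5.201-0.4841j
aux → i_V1=-1.354-0.0009244j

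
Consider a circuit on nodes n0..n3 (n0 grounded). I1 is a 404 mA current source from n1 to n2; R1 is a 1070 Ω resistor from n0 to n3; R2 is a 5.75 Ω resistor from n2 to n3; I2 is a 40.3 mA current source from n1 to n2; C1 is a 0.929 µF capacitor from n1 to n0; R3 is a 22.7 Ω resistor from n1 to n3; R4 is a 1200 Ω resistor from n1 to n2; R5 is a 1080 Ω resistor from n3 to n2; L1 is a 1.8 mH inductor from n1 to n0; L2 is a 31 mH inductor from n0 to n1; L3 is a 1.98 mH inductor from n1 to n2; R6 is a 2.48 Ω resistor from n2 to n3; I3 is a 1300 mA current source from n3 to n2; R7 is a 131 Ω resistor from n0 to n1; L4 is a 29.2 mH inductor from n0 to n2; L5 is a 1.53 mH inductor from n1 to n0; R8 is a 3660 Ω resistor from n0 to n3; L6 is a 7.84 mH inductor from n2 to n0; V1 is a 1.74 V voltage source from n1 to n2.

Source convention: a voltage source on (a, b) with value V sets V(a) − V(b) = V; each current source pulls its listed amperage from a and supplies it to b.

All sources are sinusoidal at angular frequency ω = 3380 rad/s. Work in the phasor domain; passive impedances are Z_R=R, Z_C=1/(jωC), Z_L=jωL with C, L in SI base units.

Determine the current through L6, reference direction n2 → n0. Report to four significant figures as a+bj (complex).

Apply KCL at each of the 3 non-ground nodes and solve the resulting linear system.
Node n1: branches {I1, I2, C1, R3, R4, L1, L2, L3, R7, L5, V1} → V_1 = 0.2023+0.006504j
Node n2: branches {I1, R2, I2, R4, R5, L3, R6, I3, L4, L6, V1} → V_2 = -1.538+0.006504j
Node n3: branches {R1, R2, R3, R5, R6, I3, R8} → V_3 = -3.497+0.006492j
Source currents: i(V1)=-0.6126+0.3336j

0.0002455+0.05803j A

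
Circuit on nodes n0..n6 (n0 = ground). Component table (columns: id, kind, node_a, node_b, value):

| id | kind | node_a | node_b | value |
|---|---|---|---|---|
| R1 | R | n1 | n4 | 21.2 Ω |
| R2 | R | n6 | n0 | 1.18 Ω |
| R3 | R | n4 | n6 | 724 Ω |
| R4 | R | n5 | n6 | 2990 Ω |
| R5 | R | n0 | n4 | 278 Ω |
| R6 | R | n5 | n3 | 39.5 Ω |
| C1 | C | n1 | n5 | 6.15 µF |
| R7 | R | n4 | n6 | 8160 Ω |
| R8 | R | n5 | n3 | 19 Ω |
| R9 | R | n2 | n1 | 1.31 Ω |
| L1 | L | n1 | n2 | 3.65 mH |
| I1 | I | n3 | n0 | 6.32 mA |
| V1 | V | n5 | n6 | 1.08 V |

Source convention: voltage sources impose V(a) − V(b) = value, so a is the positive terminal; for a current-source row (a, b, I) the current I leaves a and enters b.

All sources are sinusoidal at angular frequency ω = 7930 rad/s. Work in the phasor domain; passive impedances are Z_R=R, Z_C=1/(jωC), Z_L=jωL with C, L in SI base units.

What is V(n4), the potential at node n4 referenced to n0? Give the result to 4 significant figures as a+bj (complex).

Element admittances at ω=7930 rad/s:
  Y(R1) = 0.04717+0.000j S between n1,n4
  Y(R2) = 0.8475+0.000j S between n6,n0
  Y(R3) = 0.001381+0.000j S between n4,n6
  Y(R4) = 0.0003344+0.000j S between n5,n6
  Y(R5) = 0.003597+0.000j S between n0,n4
  Y(R6) = 0.02532+0.000j S between n5,n3
  Y(C1) = 0.000+0.04877j S between n1,n5
  Y(R7) = 0.0001225+0.000j S between n4,n6
  Y(R8) = 0.05263+0.000j S between n5,n3
  Y(R9) = 0.7634+0.000j S between n2,n1
  Y(L1) = 0.000-0.03455j S between n1,n2
  I1: injects 0.00632 A into n0 (from n3)
  V1: constraint V(n5)−V(n6) = 1.08
Assemble and solve the 7×7 MNA system:
  V(n1)=1.059+0.09990j  V(n2)=1.059+0.09990j  V(n3)=0.9874-0.0003826j  V(n4)=0.9554+0.09014j  V(n5)=1.068-0.0003826j  V(n6)=-0.01151-0.0003826j
  i(V1)=-0.01157-0.0004604j

0.9554+0.09014j V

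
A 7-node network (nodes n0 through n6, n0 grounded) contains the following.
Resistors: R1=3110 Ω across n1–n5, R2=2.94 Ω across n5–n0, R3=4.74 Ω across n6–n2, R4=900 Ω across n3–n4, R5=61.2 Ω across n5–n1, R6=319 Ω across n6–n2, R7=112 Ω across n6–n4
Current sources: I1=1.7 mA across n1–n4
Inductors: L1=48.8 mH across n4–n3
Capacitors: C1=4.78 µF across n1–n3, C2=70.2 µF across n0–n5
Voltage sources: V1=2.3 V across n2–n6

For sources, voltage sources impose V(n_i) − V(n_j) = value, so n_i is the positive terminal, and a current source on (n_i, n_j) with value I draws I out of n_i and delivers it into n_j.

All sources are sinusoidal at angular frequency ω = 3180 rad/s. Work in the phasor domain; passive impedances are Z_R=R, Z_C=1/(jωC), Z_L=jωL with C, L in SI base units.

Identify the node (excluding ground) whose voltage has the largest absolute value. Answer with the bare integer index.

2

Apply KCL at each of the 6 non-ground nodes and solve the resulting linear system.
Node n1: branches {R1, I1, C1, R5} → V_1 = 0.000+0.000j
Node n2: branches {R3, R6, V1} → V_2 = 2.344+0.1444j
Node n3: branches {L1, C1, R4} → V_3 = 0.000-0.1118j
Node n4: branches {I1, L1, R4, R7} → V_4 = 0.04417+0.1444j
Node n5: branches {R1, R2, C2, R5} → V_5 = 0.000+0.000j
Node n6: branches {R3, R6, R7, V1} → V_6 = 0.04417+0.1444j
Source currents: i(V1)=-0.4924+0.000j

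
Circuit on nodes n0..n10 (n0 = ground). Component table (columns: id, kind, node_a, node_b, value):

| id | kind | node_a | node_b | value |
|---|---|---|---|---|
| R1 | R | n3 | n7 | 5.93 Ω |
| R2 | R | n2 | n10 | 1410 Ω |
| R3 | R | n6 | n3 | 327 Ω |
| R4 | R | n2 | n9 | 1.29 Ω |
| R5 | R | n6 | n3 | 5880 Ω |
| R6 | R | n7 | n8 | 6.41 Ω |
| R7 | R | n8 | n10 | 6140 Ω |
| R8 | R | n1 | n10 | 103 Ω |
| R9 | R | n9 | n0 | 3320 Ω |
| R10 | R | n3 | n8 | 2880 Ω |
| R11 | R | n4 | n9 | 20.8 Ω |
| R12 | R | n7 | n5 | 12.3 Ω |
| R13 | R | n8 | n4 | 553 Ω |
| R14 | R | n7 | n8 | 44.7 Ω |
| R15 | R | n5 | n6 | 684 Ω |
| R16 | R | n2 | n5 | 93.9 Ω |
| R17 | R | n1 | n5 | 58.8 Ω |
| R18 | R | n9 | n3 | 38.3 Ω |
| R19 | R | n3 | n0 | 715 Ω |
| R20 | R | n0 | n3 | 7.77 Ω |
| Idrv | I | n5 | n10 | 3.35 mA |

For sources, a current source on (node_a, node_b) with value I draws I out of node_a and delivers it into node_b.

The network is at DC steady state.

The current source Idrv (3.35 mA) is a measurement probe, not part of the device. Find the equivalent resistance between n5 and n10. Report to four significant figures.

Apply KCL at each of the 10 non-ground nodes and solve the resulting linear system.
Node n1: branches {R8, R17} → V_1 = 0.1686
Node n2: branches {R2, R4, R16} → V_2 = 0.007406
Node n3: branches {R1, R3, R5, R10, R18, R19, R20} → V_3 = -1.654e-05
Node n4: branches {R11, R13} → V_4 = 0.006864
Node n5: branches {R12, R15, R16, R17, Idrv} → V_5 = -0.004493
Node n6: branches {R3, R5, R15} → V_6 = -0.001412
Node n7: branches {R1, R6, R12, R14} → V_7 = -0.001110
Node n8: branches {R6, R7, R10, R13, R14} → V_8 = -0.0006020
Node n9: branches {R4, R9, R11, R18} → V_9 = 0.007145
Node n10: branches {R2, R7, R8, Idrv} → V_10 = 0.4718

R_eq = 142.2 Ω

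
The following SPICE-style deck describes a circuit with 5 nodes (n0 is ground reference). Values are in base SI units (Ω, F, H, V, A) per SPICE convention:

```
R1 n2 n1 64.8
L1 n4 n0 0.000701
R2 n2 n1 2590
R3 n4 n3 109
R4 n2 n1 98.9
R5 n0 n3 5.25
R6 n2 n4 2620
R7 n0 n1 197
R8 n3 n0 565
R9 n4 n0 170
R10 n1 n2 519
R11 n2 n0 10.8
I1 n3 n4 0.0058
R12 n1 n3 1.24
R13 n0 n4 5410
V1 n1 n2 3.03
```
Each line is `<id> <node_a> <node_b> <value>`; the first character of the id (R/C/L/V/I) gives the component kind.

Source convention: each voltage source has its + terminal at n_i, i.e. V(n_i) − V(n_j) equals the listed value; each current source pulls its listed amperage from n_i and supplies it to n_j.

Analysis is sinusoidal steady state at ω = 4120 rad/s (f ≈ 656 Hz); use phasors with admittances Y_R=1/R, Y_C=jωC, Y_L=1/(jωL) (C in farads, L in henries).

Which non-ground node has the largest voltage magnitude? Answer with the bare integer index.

MNA unknowns: 4 node voltages V₁..V_4 plus 1 source current (V1)
R1: Y=0.01543+0.000j on G[2,1]
L1: Y=0.000-0.3462j on G[4,0]
R2: Y=0.0003861+0.000j on G[2,1]
R3: Y=0.009174+0.000j on G[4,3]
R4: Y=0.01011+0.000j on G[2,1]
R5: Y=0.1905+0.000j on G[0,3]
R6: Y=0.0003817+0.000j on G[2,4]
R7: Y=0.005076+0.000j on G[0,1]
R8: Y=0.001770+0.000j on G[3,0]
R9: Y=0.005882+0.000j on G[4,0]
R10: Y=0.001927+0.000j on G[1,2]
R11: Y=0.09259+0.000j on G[2,0]
I1: z[3]−=0.0058, z[4]+=0.0058
R12: Y=0.8065+0.000j on G[1,3]
R13: Y=0.0001848+0.000j on G[0,4]
V1: row V1−V2=3.03, i_V1 at 1,2
solve → V1=1.069+0.001103j, V2=-1.961+0.001103j, V3=0.8496+0.001220j, V4=0.001637+0.03703j
aux → i_V1=-0.2667+8.842e-05j

2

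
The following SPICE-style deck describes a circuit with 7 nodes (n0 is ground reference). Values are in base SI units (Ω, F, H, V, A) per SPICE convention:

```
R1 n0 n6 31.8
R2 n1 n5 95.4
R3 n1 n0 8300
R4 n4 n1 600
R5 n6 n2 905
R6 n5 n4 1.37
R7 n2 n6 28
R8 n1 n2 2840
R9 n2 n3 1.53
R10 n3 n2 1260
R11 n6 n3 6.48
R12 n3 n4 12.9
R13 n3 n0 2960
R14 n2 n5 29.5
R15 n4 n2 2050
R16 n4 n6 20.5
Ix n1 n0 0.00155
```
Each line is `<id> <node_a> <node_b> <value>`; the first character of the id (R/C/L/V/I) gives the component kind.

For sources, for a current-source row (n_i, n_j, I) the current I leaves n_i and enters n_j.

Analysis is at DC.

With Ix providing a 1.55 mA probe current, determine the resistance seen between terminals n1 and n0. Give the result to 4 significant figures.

Element admittances at DC:
  Y(R1) = 0.03145 S between n0,n6
  Y(R2) = 0.01048 S between n1,n5
  Y(R3) = 0.0001205 S between n1,n0
  Y(R4) = 0.001667 S between n4,n1
  Y(R5) = 0.001105 S between n6,n2
  Y(R6) = 0.7299 S between n5,n4
  Y(R7) = 0.03571 S between n2,n6
  Y(R8) = 0.0003521 S between n1,n2
  Y(R9) = 0.6536 S between n2,n3
  Y(R10) = 0.0007937 S between n3,n2
  Y(R11) = 0.1543 S between n6,n3
  Y(R12) = 0.07752 S between n3,n4
  Y(R13) = 0.0003378 S between n3,n0
  Y(R14) = 0.03390 S between n2,n5
  Y(R15) = 0.0004878 S between n4,n2
  Y(R16) = 0.04878 S between n4,n6
  Ix: injects 0.00155 A into n0 (from n1)
Assemble and solve the 6×6 MNA system:
  V(n1)=-0.1834  V(n2)=-0.05299  V(n3)=-0.05274  V(n4)=-0.06030  V(n5)=-0.06165  V(n6)=-0.04802

R_eq = 118.4 Ω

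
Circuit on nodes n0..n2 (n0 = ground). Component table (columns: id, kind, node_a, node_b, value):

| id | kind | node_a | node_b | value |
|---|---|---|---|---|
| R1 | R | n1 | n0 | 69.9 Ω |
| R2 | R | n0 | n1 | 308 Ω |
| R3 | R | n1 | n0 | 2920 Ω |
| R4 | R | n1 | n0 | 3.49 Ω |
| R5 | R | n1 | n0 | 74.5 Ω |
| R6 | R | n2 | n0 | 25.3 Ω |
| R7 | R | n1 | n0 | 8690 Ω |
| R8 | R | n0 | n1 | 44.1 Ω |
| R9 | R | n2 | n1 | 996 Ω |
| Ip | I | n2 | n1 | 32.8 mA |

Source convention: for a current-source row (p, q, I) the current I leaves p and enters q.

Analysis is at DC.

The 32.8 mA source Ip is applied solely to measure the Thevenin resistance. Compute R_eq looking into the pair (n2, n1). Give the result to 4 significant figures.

Element admittances at DC:
  Y(R1) = 0.01431 S between n1,n0
  Y(R2) = 0.003247 S between n0,n1
  Y(R3) = 0.0003425 S between n1,n0
  Y(R4) = 0.2865 S between n1,n0
  Y(R5) = 0.01342 S between n1,n0
  Y(R6) = 0.03953 S between n2,n0
  Y(R7) = 0.0001151 S between n1,n0
  Y(R8) = 0.02268 S between n0,n1
  Y(R9) = 0.001004 S between n2,n1
  Ip: injects 0.0328 A into n1 (from n2)
Assemble and solve the 2×2 MNA system:
  V(n1)=0.09363  V(n2)=-0.8070

R_eq = 27.46 Ω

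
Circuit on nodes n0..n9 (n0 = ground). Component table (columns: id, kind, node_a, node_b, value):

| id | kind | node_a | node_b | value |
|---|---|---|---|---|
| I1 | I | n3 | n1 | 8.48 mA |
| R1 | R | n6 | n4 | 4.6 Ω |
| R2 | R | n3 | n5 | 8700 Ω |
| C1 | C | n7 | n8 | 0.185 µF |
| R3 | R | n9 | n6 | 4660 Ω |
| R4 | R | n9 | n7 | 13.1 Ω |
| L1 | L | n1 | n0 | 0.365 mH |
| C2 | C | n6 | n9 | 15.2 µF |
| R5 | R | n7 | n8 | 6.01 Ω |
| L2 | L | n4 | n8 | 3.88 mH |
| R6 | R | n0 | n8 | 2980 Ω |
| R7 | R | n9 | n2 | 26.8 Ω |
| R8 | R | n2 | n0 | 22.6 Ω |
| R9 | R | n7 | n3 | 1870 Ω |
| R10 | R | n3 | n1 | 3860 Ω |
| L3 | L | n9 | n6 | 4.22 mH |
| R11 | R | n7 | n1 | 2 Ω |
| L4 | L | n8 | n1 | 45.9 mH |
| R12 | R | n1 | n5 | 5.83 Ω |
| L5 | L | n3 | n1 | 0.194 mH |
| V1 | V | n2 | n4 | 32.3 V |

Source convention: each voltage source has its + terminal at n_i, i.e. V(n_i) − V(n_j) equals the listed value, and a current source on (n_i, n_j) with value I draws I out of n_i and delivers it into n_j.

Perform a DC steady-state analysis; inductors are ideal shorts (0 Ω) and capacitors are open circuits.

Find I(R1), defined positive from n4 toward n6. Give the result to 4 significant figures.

MNA unknowns: 9 node voltages V₁..V_9 plus 6 source currents (L1, L2, L3, L4, L5, V1)
I1: z[3]−=0.00848, z[1]+=0.00848
R1: Y=0.2174 on G[6,4]
R2: Y=0.0001149 on G[3,5]
C1: Y=0.000 on G[7,8]
R3: Y=0.0002146 on G[9,6]
R4: Y=0.07634 on G[9,7]
L1: row V1−V0=0, i_L1 at 1,0
C2: Y=0.000 on G[6,9]
R5: Y=0.1664 on G[7,8]
L2: row V4−V8=0, i_L2 at 4,8
R6: Y=0.0003356 on G[0,8]
R7: Y=0.03731 on G[9,2]
R8: Y=0.04425 on G[2,0]
R9: Y=0.0005348 on G[7,3]
R10: Y=0.0002591 on G[3,1]
L3: row V9−V6=0, i_L3 at 9,6
R11: Y=0.5000 on G[7,1]
L4: row V8−V1=0, i_L4 at 8,1
R12: Y=0.1715 on G[1,5]
L5: row V3−V1=0, i_L5 at 3,1
V1: row V2−V4=32.3, i_V1 at 2,4
solve → V1=0.000, V2=32.30, V3=0.000, V4=0.000, V5=0.000, V6=3.729, V7=0.3830, V8=0.000, V9=3.729
aux → i_L1=-1.429, i_L2=-1.685, i_L3=0.8107, i_L4=-1.621, i_L5=-0.008275, i_V1=-2.495

-0.8107 A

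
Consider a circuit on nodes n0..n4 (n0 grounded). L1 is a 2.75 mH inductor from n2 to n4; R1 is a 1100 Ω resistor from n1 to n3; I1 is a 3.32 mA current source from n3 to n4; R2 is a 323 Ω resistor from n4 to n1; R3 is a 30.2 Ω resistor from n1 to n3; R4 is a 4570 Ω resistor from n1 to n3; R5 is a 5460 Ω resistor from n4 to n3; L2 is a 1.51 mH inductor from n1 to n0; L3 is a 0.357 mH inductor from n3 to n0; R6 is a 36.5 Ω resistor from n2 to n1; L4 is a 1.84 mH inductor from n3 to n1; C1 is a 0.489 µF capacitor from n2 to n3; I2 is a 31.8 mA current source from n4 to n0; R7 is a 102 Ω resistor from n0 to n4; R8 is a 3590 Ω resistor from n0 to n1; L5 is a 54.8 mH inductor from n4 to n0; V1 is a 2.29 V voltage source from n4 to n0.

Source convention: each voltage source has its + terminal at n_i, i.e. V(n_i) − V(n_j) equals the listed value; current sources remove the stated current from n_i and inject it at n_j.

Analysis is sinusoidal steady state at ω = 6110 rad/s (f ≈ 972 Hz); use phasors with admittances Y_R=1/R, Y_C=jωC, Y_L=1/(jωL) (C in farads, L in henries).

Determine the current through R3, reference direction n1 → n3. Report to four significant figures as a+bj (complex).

Element admittances at ω=6110 rad/s:
  Y(L1) = 0.000-0.05951j S between n2,n4
  Y(R1) = 0.0009091+0.000j S between n1,n3
  I1: injects 0.00332 A into n4 (from n3)
  Y(R2) = 0.003096+0.000j S between n4,n1
  Y(R3) = 0.03311+0.000j S between n1,n3
  Y(R4) = 0.0002188+0.000j S between n1,n3
  Y(R5) = 0.0001832+0.000j S between n4,n3
  Y(L2) = 0.000-0.1084j S between n1,n0
  Y(L3) = 0.000-0.4584j S between n3,n0
  Y(R6) = 0.02740+0.000j S between n2,n1
  Y(L4) = 0.000-0.08895j S between n3,n1
  Y(C1) = 0.000+0.002988j S between n2,n3
  I2: injects 0.0318 A into n0 (from n4)
  Y(R7) = 0.009804+0.000j S between n0,n4
  Y(R8) = 0.0002786+0.000j S between n0,n1
  Y(L5) = 0.000-0.002987j S between n4,n0
  V1: constraint V(n4)−V(n0) = 2.29
Assemble and solve the 5×5 MNA system:
  V(n1)=0.1942+0.2593j  V(n2)=1.886-0.8228j  V(n3)=0.008441+0.05323j  V(n4)=2.290+0.000j
  i(V1)=-0.1068+0.03169j

0.006152+0.006822j A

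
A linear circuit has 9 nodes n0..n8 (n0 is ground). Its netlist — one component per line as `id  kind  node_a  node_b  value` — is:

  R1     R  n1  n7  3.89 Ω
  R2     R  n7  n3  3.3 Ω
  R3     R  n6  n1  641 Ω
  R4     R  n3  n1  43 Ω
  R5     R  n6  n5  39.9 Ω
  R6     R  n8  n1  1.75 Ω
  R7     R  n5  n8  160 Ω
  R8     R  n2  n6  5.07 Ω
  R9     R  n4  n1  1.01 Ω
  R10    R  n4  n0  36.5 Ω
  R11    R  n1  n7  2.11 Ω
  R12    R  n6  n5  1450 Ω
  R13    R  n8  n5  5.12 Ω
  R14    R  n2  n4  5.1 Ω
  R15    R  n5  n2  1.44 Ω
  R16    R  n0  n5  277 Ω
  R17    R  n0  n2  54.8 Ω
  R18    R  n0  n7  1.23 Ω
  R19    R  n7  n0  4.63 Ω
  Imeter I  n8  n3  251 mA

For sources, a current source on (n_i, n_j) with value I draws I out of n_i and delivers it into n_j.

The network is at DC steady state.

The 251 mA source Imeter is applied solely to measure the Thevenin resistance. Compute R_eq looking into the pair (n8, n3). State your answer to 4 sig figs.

MNA unknowns: 8 node voltages V₁..V_8
R1: Y=0.2571 on G[1,7]
R2: Y=0.3030 on G[7,3]
R3: Y=0.001560 on G[6,1]
R4: Y=0.02326 on G[3,1]
R5: Y=0.02506 on G[6,5]
R6: Y=0.5714 on G[8,1]
R7: Y=0.006250 on G[5,8]
R8: Y=0.1972 on G[2,6]
R9: Y=0.9901 on G[4,1]
R10: Y=0.02740 on G[4,0]
R11: Y=0.4739 on G[1,7]
R12: Y=0.0006897 on G[6,5]
R13: Y=0.1953 on G[8,5]
R14: Y=0.1961 on G[2,4]
R15: Y=0.6944 on G[5,2]
R16: Y=0.003610 on G[0,5]
R17: Y=0.01825 on G[0,2]
R18: Y=0.8130 on G[0,7]
R19: Y=0.2160 on G[7,0]
Imeter: z[8]−=0.251, z[3]+=0.251
solve → V1=-0.2700, V2=-0.4217, V3=0.7656, V4=-0.2884, V5=-0.4692, V6=-0.4261, V7=0.01680, V8=-0.6466

R_eq = 5.626 Ω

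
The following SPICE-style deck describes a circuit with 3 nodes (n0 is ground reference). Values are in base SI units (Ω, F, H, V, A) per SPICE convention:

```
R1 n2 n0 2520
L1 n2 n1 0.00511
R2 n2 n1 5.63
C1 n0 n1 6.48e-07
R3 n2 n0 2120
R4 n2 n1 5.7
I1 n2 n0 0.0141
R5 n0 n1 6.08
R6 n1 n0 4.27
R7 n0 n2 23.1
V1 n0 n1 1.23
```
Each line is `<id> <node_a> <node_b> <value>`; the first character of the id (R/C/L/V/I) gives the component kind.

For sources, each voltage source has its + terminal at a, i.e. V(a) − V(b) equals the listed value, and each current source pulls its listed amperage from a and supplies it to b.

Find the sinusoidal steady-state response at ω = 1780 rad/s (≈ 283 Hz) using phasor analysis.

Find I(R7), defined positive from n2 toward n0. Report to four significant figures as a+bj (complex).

Apply KCL at each of the 2 non-ground nodes and solve the resulting linear system.
Node n1: branches {L1, R2, C1, R4, R5, R6, V1} → V_1 = -1.230+0.000j
Node n2: branches {R1, L1, R2, R3, R4, I1, R7} → V_2 = -1.136+0.02603j
Source currents: i(V1)=-0.5264-0.0002694j

-0.04918+0.001127j A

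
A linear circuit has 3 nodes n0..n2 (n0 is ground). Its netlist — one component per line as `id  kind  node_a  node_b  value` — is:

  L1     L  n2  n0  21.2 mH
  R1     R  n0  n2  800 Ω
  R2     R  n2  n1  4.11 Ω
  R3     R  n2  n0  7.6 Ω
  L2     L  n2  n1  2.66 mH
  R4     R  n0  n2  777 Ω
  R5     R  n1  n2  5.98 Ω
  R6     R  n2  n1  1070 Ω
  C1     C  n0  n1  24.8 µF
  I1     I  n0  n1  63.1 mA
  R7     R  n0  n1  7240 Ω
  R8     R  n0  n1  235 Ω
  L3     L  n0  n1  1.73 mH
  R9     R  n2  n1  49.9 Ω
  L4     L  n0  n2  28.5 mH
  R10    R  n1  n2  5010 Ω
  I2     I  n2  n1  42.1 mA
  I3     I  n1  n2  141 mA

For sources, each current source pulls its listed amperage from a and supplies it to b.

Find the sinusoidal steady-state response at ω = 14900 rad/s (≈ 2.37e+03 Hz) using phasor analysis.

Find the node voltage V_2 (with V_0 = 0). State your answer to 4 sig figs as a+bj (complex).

0.2007-0.07472j V

MNA unknowns: 2 node voltages V₁..V_2
L1: Y=0.000-0.003166j on G[2,0]
R1: Y=0.001250+0.000j on G[0,2]
R2: Y=0.2433+0.000j on G[2,1]
R3: Y=0.1316+0.000j on G[2,0]
L2: Y=0.000-0.02523j on G[2,1]
R4: Y=0.001287+0.000j on G[0,2]
R5: Y=0.1672+0.000j on G[1,2]
R6: Y=0.0009346+0.000j on G[2,1]
C1: Y=0.000+0.3695j on G[0,1]
I1: z[0]−=0.0631, z[1]+=0.0631
R7: Y=0.0001381+0.000j on G[0,1]
R8: Y=0.004255+0.000j on G[0,1]
L3: Y=0.000-0.03879j on G[0,1]
R9: Y=0.02004+0.000j on G[2,1]
L4: Y=0.000-0.002355j on G[0,2]
R10: Y=0.0001996+0.000j on G[1,2]
I2: z[2]−=0.0421, z[1]+=0.0421
I3: z[1]−=0.141, z[2]+=0.141
solve → V1=0.03511-0.1102j, V2=0.2007-0.07472j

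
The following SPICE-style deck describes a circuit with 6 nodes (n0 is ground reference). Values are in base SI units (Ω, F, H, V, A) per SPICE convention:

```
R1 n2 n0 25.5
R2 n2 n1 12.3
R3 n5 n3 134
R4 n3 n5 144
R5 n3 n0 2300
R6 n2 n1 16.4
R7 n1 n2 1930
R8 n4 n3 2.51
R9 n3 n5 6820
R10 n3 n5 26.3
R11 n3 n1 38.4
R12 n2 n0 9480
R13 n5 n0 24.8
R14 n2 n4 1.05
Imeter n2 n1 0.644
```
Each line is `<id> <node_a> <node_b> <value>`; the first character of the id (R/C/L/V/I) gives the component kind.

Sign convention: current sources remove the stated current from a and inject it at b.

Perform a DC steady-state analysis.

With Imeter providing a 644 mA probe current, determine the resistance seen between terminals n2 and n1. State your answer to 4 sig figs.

R_eq = 5.998 Ω

MNA unknowns: 5 node voltages V₁..V_5
R1: Y=0.03922 on G[2,0]
R2: Y=0.08130 on G[2,1]
R3: Y=0.007463 on G[5,3]
R4: Y=0.006944 on G[3,5]
R5: Y=0.0004348 on G[3,0]
R6: Y=0.06098 on G[2,1]
R7: Y=0.0005181 on G[1,2]
R8: Y=0.3984 on G[4,3]
R9: Y=0.0001466 on G[3,5]
R10: Y=0.03802 on G[3,5]
R11: Y=0.02604 on G[3,1]
R12: Y=0.0001055 on G[2,0]
R13: Y=0.04032 on G[5,0]
R14: Y=0.9524 on G[2,4]
Imeter: z[2]−=0.644, z[1]+=0.644
solve → V1=3.746, V2=-0.1163, V3=0.1966, V4=-0.02399, V5=0.1112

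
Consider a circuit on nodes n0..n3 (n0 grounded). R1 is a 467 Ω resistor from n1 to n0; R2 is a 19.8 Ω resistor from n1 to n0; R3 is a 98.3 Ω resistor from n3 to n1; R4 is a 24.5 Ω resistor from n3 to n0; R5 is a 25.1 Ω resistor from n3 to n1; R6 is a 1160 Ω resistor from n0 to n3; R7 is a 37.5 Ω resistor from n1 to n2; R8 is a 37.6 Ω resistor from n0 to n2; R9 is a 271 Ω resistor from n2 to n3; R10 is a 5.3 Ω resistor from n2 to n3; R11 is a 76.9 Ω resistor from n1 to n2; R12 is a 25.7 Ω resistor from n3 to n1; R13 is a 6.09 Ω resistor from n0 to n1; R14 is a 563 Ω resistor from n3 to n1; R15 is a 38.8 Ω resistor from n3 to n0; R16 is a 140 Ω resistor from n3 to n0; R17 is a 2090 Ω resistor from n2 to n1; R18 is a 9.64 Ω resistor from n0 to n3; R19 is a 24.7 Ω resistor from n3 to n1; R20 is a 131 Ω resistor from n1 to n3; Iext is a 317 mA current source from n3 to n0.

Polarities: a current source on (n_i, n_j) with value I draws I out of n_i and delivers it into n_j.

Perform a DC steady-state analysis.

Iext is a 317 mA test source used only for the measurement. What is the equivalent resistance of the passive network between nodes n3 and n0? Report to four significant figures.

R_eq = 3.405 Ω

Apply KCL at each of the 3 non-ground nodes and solve the resulting linear system.
Node n1: branches {R1, R2, R3, R5, R7, R11, R12, R13, R14, R17, R19, R20} → V_1 = -0.4671
Node n2: branches {R7, R8, R9, R10, R11, R17} → V_2 = -0.8736
Node n3: branches {R3, R4, R5, R6, R9, R10, R12, R14, R15, R16, R18, R19, R20, Iext} → V_3 = -1.079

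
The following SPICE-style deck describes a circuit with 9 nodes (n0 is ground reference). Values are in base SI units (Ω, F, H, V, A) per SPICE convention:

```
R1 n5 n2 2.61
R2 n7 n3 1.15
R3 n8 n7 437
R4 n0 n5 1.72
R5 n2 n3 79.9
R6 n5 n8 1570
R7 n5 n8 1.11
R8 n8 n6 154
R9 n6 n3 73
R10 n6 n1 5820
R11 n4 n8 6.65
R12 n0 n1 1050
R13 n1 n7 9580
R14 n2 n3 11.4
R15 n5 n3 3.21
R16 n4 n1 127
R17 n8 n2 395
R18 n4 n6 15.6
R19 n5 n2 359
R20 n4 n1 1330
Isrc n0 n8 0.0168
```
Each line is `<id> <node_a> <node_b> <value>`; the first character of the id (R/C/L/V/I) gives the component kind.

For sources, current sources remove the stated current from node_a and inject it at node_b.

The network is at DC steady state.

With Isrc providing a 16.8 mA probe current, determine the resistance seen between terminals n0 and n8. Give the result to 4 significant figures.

MNA unknowns: 8 node voltages V₁..V_8
R1: Y=0.3831 on G[5,2]
R2: Y=0.8696 on G[7,3]
R3: Y=0.002288 on G[8,7]
R4: Y=0.5814 on G[0,5]
R5: Y=0.01252 on G[2,3]
R6: Y=0.0006369 on G[5,8]
R7: Y=0.9009 on G[5,8]
R8: Y=0.006494 on G[8,6]
R9: Y=0.01370 on G[6,3]
R10: Y=0.0001718 on G[6,1]
R11: Y=0.1504 on G[4,8]
R12: Y=0.0009524 on G[0,1]
R13: Y=0.0001044 on G[1,7]
R14: Y=0.08772 on G[2,3]
R15: Y=0.3115 on G[5,3]
R16: Y=0.007874 on G[4,1]
R17: Y=0.002532 on G[8,2]
R18: Y=0.06410 on G[4,6]
R19: Y=0.002786 on G[5,2]
R20: Y=0.0007519 on G[4,1]
Isrc: z[0]−=0.0168, z[8]+=0.0168
solve → V1=0.04112, V2=0.02905, V3=0.02944, V4=0.04576, V5=0.02883, V6=0.04321, V7=0.02949, V8=0.04711

R_eq = 2.804 Ω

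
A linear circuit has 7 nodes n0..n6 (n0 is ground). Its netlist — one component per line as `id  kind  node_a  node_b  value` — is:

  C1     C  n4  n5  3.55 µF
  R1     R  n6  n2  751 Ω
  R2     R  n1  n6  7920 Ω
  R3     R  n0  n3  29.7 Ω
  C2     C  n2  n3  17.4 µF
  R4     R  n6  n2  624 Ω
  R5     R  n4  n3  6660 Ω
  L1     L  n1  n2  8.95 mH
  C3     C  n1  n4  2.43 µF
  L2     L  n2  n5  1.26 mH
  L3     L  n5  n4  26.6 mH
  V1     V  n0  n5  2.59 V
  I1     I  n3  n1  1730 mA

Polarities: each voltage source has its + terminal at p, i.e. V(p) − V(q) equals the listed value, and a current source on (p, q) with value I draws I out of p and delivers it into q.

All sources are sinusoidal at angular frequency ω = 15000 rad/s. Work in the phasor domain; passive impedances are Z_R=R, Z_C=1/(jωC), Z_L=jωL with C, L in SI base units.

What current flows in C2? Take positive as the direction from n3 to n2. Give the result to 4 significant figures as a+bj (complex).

MNA unknowns: 6 node voltages V₁..V_6 plus 1 source current (V1)
C1: Y=0.000+0.05325j on G[4,5]
R1: Y=0.001332+0.000j on G[6,2]
R2: Y=0.0001263+0.000j on G[1,6]
R3: Y=0.03367+0.000j on G[0,3]
C2: Y=0.000+0.2610j on G[2,3]
R4: Y=0.001603+0.000j on G[6,2]
R5: Y=0.0001502+0.000j on G[4,3]
L1: Y=0.000-0.007449j on G[1,2]
C3: Y=0.000+0.03645j on G[1,4]
L2: Y=0.000-0.05291j on G[2,5]
L3: Y=0.000-0.002506j on G[5,4]
V1: row V0−V5=2.59, i_V1 at 0,5
I1: z[3]−=1.73, z[1]+=1.73
solve → V1=6.253-107.0j, V2=-17.61-34.05j, V3=-13.85-29.22j, V4=1.133-44.70j, V5=-2.590+0.000j, V6=-16.63-37.06j
aux → i_V1=-0.4664-0.9838j

-1.261+0.9815j A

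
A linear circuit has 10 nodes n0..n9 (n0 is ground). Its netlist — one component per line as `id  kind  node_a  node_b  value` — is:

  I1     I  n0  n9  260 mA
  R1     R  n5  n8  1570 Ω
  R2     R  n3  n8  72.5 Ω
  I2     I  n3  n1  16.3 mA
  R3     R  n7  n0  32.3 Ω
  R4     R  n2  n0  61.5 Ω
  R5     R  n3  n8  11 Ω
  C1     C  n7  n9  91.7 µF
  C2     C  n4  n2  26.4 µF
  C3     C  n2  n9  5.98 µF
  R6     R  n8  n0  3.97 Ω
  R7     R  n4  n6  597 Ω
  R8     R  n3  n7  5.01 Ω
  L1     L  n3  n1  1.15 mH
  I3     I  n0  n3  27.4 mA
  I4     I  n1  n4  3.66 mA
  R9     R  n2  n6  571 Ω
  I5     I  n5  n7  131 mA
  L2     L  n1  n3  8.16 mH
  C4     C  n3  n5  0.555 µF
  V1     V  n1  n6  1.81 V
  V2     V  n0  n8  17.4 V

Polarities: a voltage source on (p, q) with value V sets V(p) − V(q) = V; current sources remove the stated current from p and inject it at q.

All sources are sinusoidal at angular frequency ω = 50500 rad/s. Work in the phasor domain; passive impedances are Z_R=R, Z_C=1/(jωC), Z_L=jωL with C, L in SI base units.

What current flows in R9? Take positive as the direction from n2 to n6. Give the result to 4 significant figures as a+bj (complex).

MNA unknowns: 9 node voltages V₁..V_9 plus 2 source currents (V1, V2)
I1: z[0]−=0.26, z[9]+=0.26
R1: Y=0.0006369+0.000j on G[5,8]
R2: Y=0.01379+0.000j on G[3,8]
I2: z[3]−=0.0163, z[1]+=0.0163
R3: Y=0.03096+0.000j on G[7,0]
R4: Y=0.01626+0.000j on G[2,0]
R5: Y=0.09091+0.000j on G[3,8]
C1: Y=0.000+4.631j on G[7,9]
C2: Y=0.000+1.333j on G[4,2]
C3: Y=0.000+0.3020j on G[2,9]
R6: Y=0.2519+0.000j on G[8,0]
R7: Y=0.001675+0.000j on G[4,6]
R8: Y=0.1996+0.000j on G[3,7]
L1: Y=0.000-0.01722j on G[3,1]
I3: z[0]−=0.0274, z[3]+=0.0274
I4: z[1]−=0.00366, z[4]+=0.00366
R9: Y=0.001751+0.000j on G[2,6]
I5: z[5]−=0.131, z[7]+=0.131
L2: Y=0.000-0.002427j on G[1,3]
C4: Y=0.000+0.02803j on G[3,5]
V1: row V1−V6=1.81, i_V1 at 1,6
V2: row V0−V8=17.4, i_V2 at 0,8
solve → V1=-10.94+1.560j, V2=-7.548-0.3753j, V3=-11.27+0.01005j, V4=-7.546-0.3715j, V5=-11.38+4.821j, V6=-12.75+1.560j, V7=-7.593+0.06390j, V8=-17.40+0.000j, V9=-7.591-0.01569j
aux → i_V1=-0.01782+0.006625j, i_V2=-5.028-0.004123j

0.009104-0.003390j A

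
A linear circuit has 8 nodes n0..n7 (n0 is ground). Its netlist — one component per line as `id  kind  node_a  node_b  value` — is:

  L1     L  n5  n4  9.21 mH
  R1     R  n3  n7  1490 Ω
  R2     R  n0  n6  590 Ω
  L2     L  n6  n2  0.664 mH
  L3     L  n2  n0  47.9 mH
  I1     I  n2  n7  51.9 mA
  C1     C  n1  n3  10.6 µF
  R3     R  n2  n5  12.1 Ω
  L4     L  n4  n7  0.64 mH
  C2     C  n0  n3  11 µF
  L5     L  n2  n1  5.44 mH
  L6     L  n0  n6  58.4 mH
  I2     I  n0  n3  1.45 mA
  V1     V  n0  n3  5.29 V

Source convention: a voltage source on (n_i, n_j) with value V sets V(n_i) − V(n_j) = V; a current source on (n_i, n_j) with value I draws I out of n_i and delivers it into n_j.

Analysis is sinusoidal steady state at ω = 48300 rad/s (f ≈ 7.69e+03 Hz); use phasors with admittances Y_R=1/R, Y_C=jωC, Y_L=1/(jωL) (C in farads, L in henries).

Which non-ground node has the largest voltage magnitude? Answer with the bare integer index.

Element admittances at ω=48300 rad/s:
  Y(L1) = 0.000-0.002248j S between n5,n4
  Y(R1) = 0.0006711+0.000j S between n3,n7
  Y(R2) = 0.001695+0.000j S between n0,n6
  Y(L2) = 0.000-0.03118j S between n6,n2
  Y(L3) = 0.000-0.0004322j S between n2,n0
  I1: injects 0.0519 A into n7 (from n2)
  Y(C1) = 0.000+0.5120j S between n1,n3
  Y(R3) = 0.08264+0.000j S between n2,n5
  Y(L4) = 0.000-0.03235j S between n4,n7
  Y(C2) = 0.000+0.5313j S between n0,n3
  Y(L5) = 0.000-0.003806j S between n2,n1
  Y(L6) = 0.000-0.0003545j S between n0,n6
  I2: injects 0.00145 A into n3 (from n0)
  V1: constraint V(n0)−V(n3) = 5.29
Assemble and solve the 8×8 MNA system:
  V(n1)=-5.317+0.006718j  V(n2)=-1.736-0.8970j  V(n3)=-5.290+0.000j  V(n4)=4.854+18.87j  V(n5)=-1.194-1.062j  V(n6)=-1.759-0.7924j  V(n7)=5.274+20.26j
  i(V1)=-0.005100-2.811j

7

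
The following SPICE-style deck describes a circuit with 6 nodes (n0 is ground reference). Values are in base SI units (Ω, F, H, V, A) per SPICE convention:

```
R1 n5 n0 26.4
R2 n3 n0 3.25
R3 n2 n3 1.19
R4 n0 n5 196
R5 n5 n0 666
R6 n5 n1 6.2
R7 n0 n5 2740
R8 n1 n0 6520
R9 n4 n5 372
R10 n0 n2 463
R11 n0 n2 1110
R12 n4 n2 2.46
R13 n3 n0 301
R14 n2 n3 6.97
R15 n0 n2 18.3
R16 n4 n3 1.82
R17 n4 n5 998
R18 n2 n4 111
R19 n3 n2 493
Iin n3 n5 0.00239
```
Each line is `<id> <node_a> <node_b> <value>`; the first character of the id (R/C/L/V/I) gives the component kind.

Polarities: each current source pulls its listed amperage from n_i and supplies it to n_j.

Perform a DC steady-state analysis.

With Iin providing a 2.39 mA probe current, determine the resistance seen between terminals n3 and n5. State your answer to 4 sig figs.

R_eq = 22.87 Ω

MNA unknowns: 5 node voltages V₁..V_5
R1: Y=0.03788 on G[5,0]
R2: Y=0.3077 on G[3,0]
R3: Y=0.8403 on G[2,3]
R4: Y=0.005102 on G[0,5]
R5: Y=0.001502 on G[5,0]
R6: Y=0.1613 on G[5,1]
R7: Y=0.0003650 on G[0,5]
R8: Y=0.0001534 on G[1,0]
R9: Y=0.002688 on G[4,5]
R10: Y=0.002160 on G[0,2]
R11: Y=0.0009009 on G[0,2]
R12: Y=0.4065 on G[4,2]
R13: Y=0.003322 on G[3,0]
R14: Y=0.1435 on G[2,3]
R15: Y=0.05464 on G[0,2]
R16: Y=0.5495 on G[4,3]
R17: Y=0.001002 on G[4,5]
R18: Y=0.009009 on G[2,4]
R19: Y=0.002028 on G[3,2]
Iin: z[3]−=0.00239, z[5]+=0.00239
solve → V1=0.04861, V2=-0.005654, V3=-0.005991, V4=-0.005638, V5=0.04866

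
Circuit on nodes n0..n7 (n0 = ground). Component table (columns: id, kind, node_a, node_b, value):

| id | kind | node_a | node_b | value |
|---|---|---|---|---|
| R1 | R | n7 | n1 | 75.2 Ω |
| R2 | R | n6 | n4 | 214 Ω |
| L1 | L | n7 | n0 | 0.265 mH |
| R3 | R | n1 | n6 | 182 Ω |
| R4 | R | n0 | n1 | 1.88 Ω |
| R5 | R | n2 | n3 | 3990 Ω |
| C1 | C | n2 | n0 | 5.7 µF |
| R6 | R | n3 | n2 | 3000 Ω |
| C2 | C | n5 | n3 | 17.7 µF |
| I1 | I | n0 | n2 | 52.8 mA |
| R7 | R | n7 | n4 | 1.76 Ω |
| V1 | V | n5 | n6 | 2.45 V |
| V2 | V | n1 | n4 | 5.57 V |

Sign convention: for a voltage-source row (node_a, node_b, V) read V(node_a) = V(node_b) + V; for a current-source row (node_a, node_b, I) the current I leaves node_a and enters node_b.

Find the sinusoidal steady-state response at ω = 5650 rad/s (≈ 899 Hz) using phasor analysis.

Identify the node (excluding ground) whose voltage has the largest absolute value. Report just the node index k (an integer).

4

MNA unknowns: 7 node voltages V₁..V_7 plus 2 source currents (V1, V2)
R1: Y=0.01330+0.000j on G[7,1]
R2: Y=0.004673+0.000j on G[6,4]
L1: Y=0.000-0.6679j on G[7,0]
R3: Y=0.005495+0.000j on G[1,6]
R4: Y=0.5319+0.000j on G[0,1]
R5: Y=0.0002506+0.000j on G[2,3]
C1: Y=0.000+0.03220j on G[2,0]
R6: Y=0.0003333+0.000j on G[3,2]
C2: Y=0.000+0.1000j on G[5,3]
I1: z[0]−=0.0528, z[2]+=0.0528
R7: Y=0.5682+0.000j on G[7,4]
V1: row V5−V6=2.45, i_V1 at 5,6
V2: row V1−V4=5.57, i_V2 at 1,4
solve → V1=2.422-1.009j, V2=0.01171-1.679j, V3=2.184-1.033j, V4=-3.148-1.009j, V5=2.187-1.046j, V6=-0.2626-1.046j, V7=-0.8028-1.931j
aux → i_V1=-0.001268-0.0003771j, i_V2=-1.346+0.5241j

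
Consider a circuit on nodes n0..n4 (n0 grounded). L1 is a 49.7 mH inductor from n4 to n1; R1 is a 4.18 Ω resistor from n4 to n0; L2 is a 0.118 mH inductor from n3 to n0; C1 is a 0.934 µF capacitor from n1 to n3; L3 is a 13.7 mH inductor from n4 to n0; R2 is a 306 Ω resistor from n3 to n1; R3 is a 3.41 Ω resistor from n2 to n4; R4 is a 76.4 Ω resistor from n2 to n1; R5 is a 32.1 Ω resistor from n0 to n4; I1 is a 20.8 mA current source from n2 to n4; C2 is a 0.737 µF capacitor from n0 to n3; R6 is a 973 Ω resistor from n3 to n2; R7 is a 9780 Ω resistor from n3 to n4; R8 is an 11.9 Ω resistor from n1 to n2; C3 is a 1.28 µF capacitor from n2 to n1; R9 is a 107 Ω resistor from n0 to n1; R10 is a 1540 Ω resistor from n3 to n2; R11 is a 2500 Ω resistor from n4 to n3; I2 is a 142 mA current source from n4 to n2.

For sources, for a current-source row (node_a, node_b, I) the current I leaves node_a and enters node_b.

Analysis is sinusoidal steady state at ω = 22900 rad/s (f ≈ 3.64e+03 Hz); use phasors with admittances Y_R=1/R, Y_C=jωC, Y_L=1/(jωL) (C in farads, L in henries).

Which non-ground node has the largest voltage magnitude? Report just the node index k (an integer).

Apply KCL at each of the 4 non-ground nodes and solve the resulting linear system.
Node n1: branches {L1, C1, R2, R4, R8, C3, R9} → V_1 = 0.2998-0.07605j
Node n2: branches {R3, R4, I1, R6, R8, C3, R10, I2} → V_2 = 0.3687-0.03995j
Node n3: branches {L2, C1, R2, C2, R6, R7, R10, R11} → V_3 = -0.01818+0.009982j
Node n4: branches {L1, R1, L3, R3, R5, I1, R7, R11, I2} → V_4 = -0.02315-0.02139j

2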